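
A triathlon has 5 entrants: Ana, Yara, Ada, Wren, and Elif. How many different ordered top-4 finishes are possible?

120

This is an ordered selection of 4 from 5: P(5,4).
That gives 5 × 4 × 3 × 2 = 120.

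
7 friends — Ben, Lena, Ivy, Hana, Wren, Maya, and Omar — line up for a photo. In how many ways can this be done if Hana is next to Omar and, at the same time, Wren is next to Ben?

Treat {Hana,Omar} as one block (2 orders) and {Wren,Ben} as another (2 orders).
That leaves 5 units to arrange: 2 × 2 × 5! = 4 × 120 = 480.

480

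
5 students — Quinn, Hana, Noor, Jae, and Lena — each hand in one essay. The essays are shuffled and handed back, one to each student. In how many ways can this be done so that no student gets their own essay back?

This is the derangement count D_5: permutations of 5 items with no fixed point.
By inclusion–exclusion this is Σ_{j=0}^{5} (−1)^j C(5,j)·(5−j)!.
Computing: 120 − 120 + 60 − 20 + 5 − 1 = 44.

44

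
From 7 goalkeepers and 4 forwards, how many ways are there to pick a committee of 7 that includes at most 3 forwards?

Split by how many forwards are chosen (0 through 3).
Sum: C(4,0)·C(7,7) + C(4,1)·C(7,6) + C(4,2)·C(7,5) + C(4,3)·C(7,4) = 1 + 28 + 126 + 140 = 295.

295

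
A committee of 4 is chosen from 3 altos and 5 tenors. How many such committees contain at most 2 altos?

65

Split by how many altos are chosen (0 through 2).
Sum: C(3,0)·C(5,4) + C(3,1)·C(5,3) + C(3,2)·C(5,2) = 5 + 30 + 30 = 65.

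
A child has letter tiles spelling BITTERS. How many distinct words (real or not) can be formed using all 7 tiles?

2520

The 7 letters of BITTERS have repeats: T appearing twice.
The number of distinct arrangements is 7!/(2!) = 5040/2 = 2520.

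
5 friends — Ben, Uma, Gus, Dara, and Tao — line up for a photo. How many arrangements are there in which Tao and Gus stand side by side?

Treat {Tao, Gus} as a single unit. There are 4 units to order, and the pair itself can be ordered 2 ways.
That gives 2 × 4! = 2 × 24 = 48.

48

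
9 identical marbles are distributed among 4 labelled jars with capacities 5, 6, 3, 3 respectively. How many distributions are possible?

Ignoring the caps, the number of non-negative solutions to x_1+…+x_4 = 9 is C(12,3) = 220.
Subtract solutions that violate a single cap (substitute x_i' = x_i − (cap_i+1)): x_1 ≥ 6 gives C(6,3) = 20; x_2 ≥ 7 gives C(5,3) = 10; x_3 ≥ 4 gives C(8,3) = 56; x_4 ≥ 4 gives C(8,3) = 56. Together 142.
Add back pairs where two caps are both exceeded: 0 + 0 + 0 + 0 + 0 + 4 = 4.
By inclusion–exclusion the count is 220 − 142 + 4 = 82.

82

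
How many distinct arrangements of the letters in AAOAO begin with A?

Fix A in the first position and arrange the remaining 4 letters.
Those 4 letters have A appearing twice and O appearing twice, giving (4)!/(2!·2!) = 6.

6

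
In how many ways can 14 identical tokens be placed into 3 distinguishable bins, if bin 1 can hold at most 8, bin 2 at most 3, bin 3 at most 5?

6

Ignoring the caps, the number of non-negative solutions to x_1+…+x_3 = 14 is C(16,2) = 120.
Subtract solutions that violate a single cap (substitute x_i' = x_i − (cap_i+1)): x_1 ≥ 9 gives C(7,2) = 21; x_2 ≥ 4 gives C(12,2) = 66; x_3 ≥ 6 gives C(10,2) = 45. Together 132.
Add back pairs where two caps are both exceeded: 3 + 0 + 15 = 18.
By inclusion–exclusion the count is 120 − 132 + 18 = 6.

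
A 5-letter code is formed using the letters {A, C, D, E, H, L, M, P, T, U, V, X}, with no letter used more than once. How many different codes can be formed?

This is a permutation of 5 out of 12: P(12,5) = 12!/7!.
12 × 11 × 10 × 9 × 8 = 95040.

95040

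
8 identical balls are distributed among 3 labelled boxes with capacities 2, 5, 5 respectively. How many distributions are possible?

12

Ignoring the caps, the number of non-negative solutions to x_1+…+x_3 = 8 is C(10,2) = 45.
Subtract solutions that violate a single cap (substitute x_i' = x_i − (cap_i+1)): x_1 ≥ 3 gives C(7,2) = 21; x_2 ≥ 6 gives C(4,2) = 6; x_3 ≥ 6 gives C(4,2) = 6. Together 33.
No two caps can be exceeded simultaneously, so the pair terms are all 0.
By inclusion–exclusion the count is 45 − 33 + 0 = 12.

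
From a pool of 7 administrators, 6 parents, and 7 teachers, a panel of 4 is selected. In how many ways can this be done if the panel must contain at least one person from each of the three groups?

2499

With no constraint there are C(20,4) = 4845 possible selections.
Subtract selections that omit an entire group: no administrators → C(13,4) = 715; no parents → C(14,4) = 1001; no teachers → C(13,4) = 715.
Add back selections omitting two groups (i.e. drawn from a single group): C(7,4) + C(6,4) + C(7,4) = 85.
By inclusion–exclusion: 4845 − 2431 + 85 = 2499.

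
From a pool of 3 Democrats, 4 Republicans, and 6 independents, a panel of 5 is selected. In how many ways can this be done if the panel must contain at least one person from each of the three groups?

Unrestricted: C(13,5) = 1287 ways to pick any 5 of the 13.
Selections missing a whole group: no Democrats → C(10,5) = 252; no Republicans → C(9,5) = 126; no independents → C(7,5) = 21.
Add back selections omitting two groups (i.e. drawn from a single group): C(3,5) + C(4,5) + C(6,5) = 6.
By inclusion–exclusion: 1287 − 399 + 6 = 894.

894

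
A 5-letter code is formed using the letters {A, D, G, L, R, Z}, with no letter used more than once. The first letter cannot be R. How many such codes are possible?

600

The first letter has 6−1 = 5 choices (anything except R).
The remaining 4 letters are filled from the other 5 symbols without repetition: 5 × 4 × 3 × 2 = 120.
Total: 5 × 120 = 600.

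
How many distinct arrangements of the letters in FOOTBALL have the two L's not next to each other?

7560

Total arrangements of FOOTBALL: 8!/(2!·2!) = 10080.
Arrangements with the L's together: treat LL as one letter, giving (7)!/(2!) = 2520.
Subtracting, 10080 − 2520 = 7560 arrangements keep the L's apart.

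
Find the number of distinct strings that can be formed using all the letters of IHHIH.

The 5 letters of IHHIH have repeats: H appearing 3 times and I appearing twice.
So there are 5! / (3!·2!) = 10 distinguishable arrangements.

10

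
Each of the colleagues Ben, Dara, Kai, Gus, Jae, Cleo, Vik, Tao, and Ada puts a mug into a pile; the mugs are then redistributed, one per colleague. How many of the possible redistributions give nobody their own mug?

Let Aᵢ be the assignments in which colleague i gets their own mug. We want the size of the complement of A₁∪…∪A_9.
By inclusion–exclusion this is Σ_{j=0}^{9} (−1)^j C(9,j)·(9−j)!.
Computing: 362880 − 362880 + 181440 − 60480 + 15120 − 3024 + 504 − 72 + 9 − 1 = 133496.

133496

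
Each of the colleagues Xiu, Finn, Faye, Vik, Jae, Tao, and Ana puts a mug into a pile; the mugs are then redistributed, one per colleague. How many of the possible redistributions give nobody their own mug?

1854

This is the derangement count D_7: permutations of 7 items with no fixed point.
By inclusion–exclusion this is Σ_{j=0}^{7} (−1)^j C(7,j)·(7−j)!.
Computing: 5040 − 5040 + 2520 − 840 + 210 − 42 + 7 − 1 = 1854.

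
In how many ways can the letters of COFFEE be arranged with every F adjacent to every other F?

Treat the 2 copies of F as a single block. The multiset to arrange is then {FF, C, E, E, O}, 5 items in all.
That gives (5)!/(2!) = 60 arrangements.

60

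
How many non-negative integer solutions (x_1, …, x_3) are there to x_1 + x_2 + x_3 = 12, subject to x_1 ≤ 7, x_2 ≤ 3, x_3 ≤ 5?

10

Without the upper bounds there are C(14,2) = 91 ways to split 12 among 3 variables.
Subtract solutions that violate a single cap (substitute x_i' = x_i − (cap_i+1)): x_1 ≥ 8 gives C(6,2) = 15; x_2 ≥ 4 gives C(10,2) = 45; x_3 ≥ 6 gives C(8,2) = 28. Together 88.
Add back pairs where two caps are both exceeded: 1 + 0 + 6 = 7.
By inclusion–exclusion the count is 91 − 88 + 7 = 10.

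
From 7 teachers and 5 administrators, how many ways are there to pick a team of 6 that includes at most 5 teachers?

917

Split by how many teachers are chosen (0 through 5).
Sum: C(7,0)·C(5,6) + C(7,1)·C(5,5) + C(7,2)·C(5,4) + C(7,3)·C(5,3) + C(7,4)·C(5,2) + C(7,5)·C(5,1) = 0 + 7 + 105 + 350 + 350 + 105 = 917.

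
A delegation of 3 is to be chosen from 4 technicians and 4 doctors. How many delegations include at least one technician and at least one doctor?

48

Unrestricted: C(8,3) = 56 ways to pick any 3 of the 8.
Selections missing a whole group: no technicians → C(4,3) = 4; no doctors → C(4,3) = 4.
Both groups omitted at once is impossible, so 56 − 8 = 48.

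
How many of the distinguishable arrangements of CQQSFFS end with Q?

180

Fix Q in the last position and arrange the remaining 6 letters.
Those 6 letters have F appearing twice and S appearing twice, giving (6)!/(2!·2!) = 180.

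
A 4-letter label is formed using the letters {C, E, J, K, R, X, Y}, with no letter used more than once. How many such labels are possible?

This is a permutation of 4 out of 7: P(7,4) = 7!/3!.
7 × 6 × 5 × 4 = 840.

840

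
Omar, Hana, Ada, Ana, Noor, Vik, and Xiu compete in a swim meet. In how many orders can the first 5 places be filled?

2520

There are 7 choices for 1st place, 6 for 2nd, and so on down to 3 for position 5.
That gives 7 × 6 × 5 × 4 × 3 = 2520.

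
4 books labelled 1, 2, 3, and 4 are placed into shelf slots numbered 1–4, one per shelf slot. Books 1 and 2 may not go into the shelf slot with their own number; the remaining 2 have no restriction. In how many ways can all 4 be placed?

Let Aᵢ (for i ∈ {1, 2}) be the placements that put book i in its forbidden shelf slot. Any j of these fix j positions, leaving (4−j)! ways to fill the rest, and there are C(2,j) ways to pick which j.
By inclusion–exclusion, the number of valid placements is Σ_{j=0}^{2} (−1)^j C(2,j)·(4−j)!.
Computing: 24 − 12 + 2 = 14.

14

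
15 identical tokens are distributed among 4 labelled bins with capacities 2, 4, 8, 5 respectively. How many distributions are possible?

31

Without the upper bounds there are C(18,3) = 816 ways to split 15 among 4 bins.
Subtract solutions that violate a single cap (substitute x_i' = x_i − (cap_i+1)): x_1 ≥ 3 gives C(15,3) = 455; x_2 ≥ 5 gives C(13,3) = 286; x_3 ≥ 9 gives C(9,3) = 84; x_4 ≥ 6 gives C(12,3) = 220. Together 1045.
Add back pairs where two caps are both exceeded: 120 + 20 + 84 + 4 + 35 + 1 = 264.
Subtract triples: 0 + 4 + 0 + 0 = 4.
By inclusion–exclusion the count is 816 − 1045 + 264 − 4 = 31.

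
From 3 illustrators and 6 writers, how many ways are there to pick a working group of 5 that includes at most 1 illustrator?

51

Split by how many illustrators are chosen (0 through 1).
Sum: C(3,0)·C(6,5) + C(3,1)·C(6,4) = 6 + 45 = 51.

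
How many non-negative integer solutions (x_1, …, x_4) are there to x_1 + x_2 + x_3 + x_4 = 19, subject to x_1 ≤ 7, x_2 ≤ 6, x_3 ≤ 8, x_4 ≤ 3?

Ignoring the caps, the number of non-negative solutions to x_1+…+x_4 = 19 is C(22,3) = 1540.
Subtract solutions that violate a single cap (substitute x_i' = x_i − (cap_i+1)): x_1 ≥ 8 gives C(14,3) = 364; x_2 ≥ 7 gives C(15,3) = 455; x_3 ≥ 9 gives C(13,3) = 286; x_4 ≥ 4 gives C(18,3) = 816. Together 1921.
Add back pairs where two caps are both exceeded: 35 + 10 + 120 + 20 + 165 + 84 = 434.
Subtract triples: 0 + 1 + 0 + 0 = 1.
By inclusion–exclusion the count is 1540 − 1921 + 434 − 1 = 52.

52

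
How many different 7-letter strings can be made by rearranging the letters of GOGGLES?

840

GOGGLES has 7 letters with G appearing 3 times.
The number of distinct arrangements is 7!/(3!) = 5040/6 = 840.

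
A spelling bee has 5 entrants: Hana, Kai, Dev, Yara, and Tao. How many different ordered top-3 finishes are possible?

There are 5 choices for 1st place, 4 for 2nd, and 3 for 3rd.
That gives 5 × 4 × 3 = 60.

60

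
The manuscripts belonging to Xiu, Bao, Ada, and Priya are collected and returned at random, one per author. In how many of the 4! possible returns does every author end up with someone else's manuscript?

9

Let Aᵢ be the assignments in which author i gets their own manuscript. We want the size of the complement of A₁∪…∪A_4.
By inclusion–exclusion this is Σ_{j=0}^{4} (−1)^j C(4,j)·(4−j)!.
Computing: 24 − 24 + 12 − 4 + 1 = 9.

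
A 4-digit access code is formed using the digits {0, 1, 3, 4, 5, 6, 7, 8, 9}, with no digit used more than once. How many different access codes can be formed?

3024

With no repetition, fill the 4 digits in order: 9 choices, then 8, down to 6.
That product is 9 × 8 × 7 × 6 = 3024.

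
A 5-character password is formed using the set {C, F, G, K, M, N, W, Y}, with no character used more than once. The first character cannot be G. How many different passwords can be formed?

The first character has 8−1 = 7 choices (anything except G).
The remaining 4 characters are filled from the other 7 symbols without repetition: 7 × 6 × 5 × 4 = 840.
Total: 7 × 840 = 5880.

5880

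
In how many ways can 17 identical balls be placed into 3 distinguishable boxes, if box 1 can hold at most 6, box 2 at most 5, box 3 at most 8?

6

Without the upper bounds there are C(19,2) = 171 ways to split 17 among 3 boxes.
Subtract solutions that violate a single cap (substitute x_i' = x_i − (cap_i+1)): x_1 ≥ 7 gives C(12,2) = 66; x_2 ≥ 6 gives C(13,2) = 78; x_3 ≥ 9 gives C(10,2) = 45. Together 189.
Add back pairs where two caps are both exceeded: 15 + 3 + 6 = 24.
By inclusion–exclusion the count is 171 − 189 + 24 = 6.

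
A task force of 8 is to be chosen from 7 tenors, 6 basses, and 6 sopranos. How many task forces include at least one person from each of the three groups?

72513

Total 8-person selections from all 19: C(19,8) = 75582.
Subtract selections that omit an entire group: no tenors → C(12,8) = 495; no basses → C(13,8) = 1287; no sopranos → C(13,8) = 1287.
Add back selections omitting two groups (i.e. drawn from a single group): C(7,8) + C(6,8) + C(6,8) = 0.
By inclusion–exclusion: 75582 − 3069 + 0 = 72513.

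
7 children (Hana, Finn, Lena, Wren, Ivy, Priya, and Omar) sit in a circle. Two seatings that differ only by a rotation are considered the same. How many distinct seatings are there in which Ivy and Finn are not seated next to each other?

Without the restriction there are (6)! = 720 seatings.
Those with Ivy next to Finn: fuse the pair into one unit and seat 6 units around a circle — 2·(5)! = 240.
Subtracting, 720 − 240 = 480.

480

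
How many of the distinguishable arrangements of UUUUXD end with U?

With the last slot taken by U, it remains to arrange the other 5 letters (UUUXD).
Those 5 letters have U appearing 3 times, giving (5)!/(3!) = 20.

20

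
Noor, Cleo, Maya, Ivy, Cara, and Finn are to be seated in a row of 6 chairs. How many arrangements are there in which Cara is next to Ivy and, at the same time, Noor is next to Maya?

Treat {Cara,Ivy} as one block (2 orders) and {Noor,Maya} as another (2 orders).
That leaves 4 units to arrange: 2 × 2 × 4! = 4 × 24 = 96.

96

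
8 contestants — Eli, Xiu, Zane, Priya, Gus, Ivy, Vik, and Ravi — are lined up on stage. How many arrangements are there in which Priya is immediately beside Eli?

Treat {Priya, Eli} as a single unit. There are 7 units to order, and the pair itself can be ordered 2 ways.
So the count is 2·(7)! = 10080.

10080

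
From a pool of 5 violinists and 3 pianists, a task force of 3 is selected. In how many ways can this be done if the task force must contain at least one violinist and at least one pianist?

45

Total 3-person selections from all 8: C(8,3) = 56.
Subtract selections that omit an entire group: no violinists → C(3,3) = 1; no pianists → C(5,3) = 10.
Both groups omitted at once is impossible, so 56 − 11 = 45.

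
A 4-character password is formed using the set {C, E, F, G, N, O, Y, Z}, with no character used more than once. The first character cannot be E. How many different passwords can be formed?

The first character has 8−1 = 7 choices (anything except E).
The remaining 3 characters are filled from the other 7 symbols without repetition: 7 × 6 × 5 = 210.
Total: 7 × 210 = 1470.

1470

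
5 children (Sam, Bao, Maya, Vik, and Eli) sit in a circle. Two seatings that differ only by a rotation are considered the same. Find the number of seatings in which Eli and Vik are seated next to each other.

Glue Eli and Vik into a block (2 internal orders). Seating 4 units around a circle gives (3)! arrangements.
So 2 × (3)! = 2 × 6 = 12.

12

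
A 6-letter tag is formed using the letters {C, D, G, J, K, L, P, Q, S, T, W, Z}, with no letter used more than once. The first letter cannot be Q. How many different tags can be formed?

609840

The first letter has 12−1 = 11 choices (anything except Q).
The remaining 5 letters are filled from the other 11 symbols without repetition: 11 × 10 × 9 × 8 × 7 = 55440.
Total: 11 × 55440 = 609840.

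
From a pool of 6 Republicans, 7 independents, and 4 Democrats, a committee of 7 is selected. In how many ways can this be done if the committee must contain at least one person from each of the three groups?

17283

Total 7-person selections from all 17: C(17,7) = 19448.
Selections missing a whole group: no Republicans → C(11,7) = 330; no independents → C(10,7) = 120; no Democrats → C(13,7) = 1716.
Add back selections omitting two groups (i.e. drawn from a single group): C(6,7) + C(7,7) + C(4,7) = 1.
By inclusion–exclusion: 19448 − 2166 + 1 = 17283.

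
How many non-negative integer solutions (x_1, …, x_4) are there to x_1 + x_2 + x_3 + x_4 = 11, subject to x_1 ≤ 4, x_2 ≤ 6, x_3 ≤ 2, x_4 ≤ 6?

73

Without the upper bounds there are C(14,3) = 364 ways to split 11 among 4 variables.
Subtract solutions that violate a single cap (substitute x_i' = x_i − (cap_i+1)): x_1 ≥ 5 gives C(9,3) = 84; x_2 ≥ 7 gives C(7,3) = 35; x_3 ≥ 3 gives C(11,3) = 165; x_4 ≥ 7 gives C(7,3) = 35. Together 319.
Add back pairs where two caps are both exceeded: 0 + 20 + 0 + 4 + 0 + 4 = 28.
By inclusion–exclusion the count is 364 − 319 + 28 = 73.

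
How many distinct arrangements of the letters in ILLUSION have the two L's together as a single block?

Treat the 2 copies of L as a single block. The multiset to arrange is then {LL, I, I, N, O, S, U}, 7 items in all.
That gives (7)!/(2!) = 2520 arrangements.

2520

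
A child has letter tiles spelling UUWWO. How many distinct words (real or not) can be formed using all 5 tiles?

The 5 letters of UUWWO have repeats: U appearing twice and W appearing twice.
The number of distinct arrangements is 5!/(2!·2!) = 120/4 = 30.

30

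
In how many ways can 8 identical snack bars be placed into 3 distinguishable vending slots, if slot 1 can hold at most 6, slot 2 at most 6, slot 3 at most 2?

By stars and bars, unrestricted non-negative solutions to x_1+…+x_3 = 8 number C(8+2,2) = 45.
Subtract solutions that violate a single cap (substitute x_i' = x_i − (cap_i+1)): x_1 ≥ 7 gives C(3,2) = 3; x_2 ≥ 7 gives C(3,2) = 3; x_3 ≥ 3 gives C(7,2) = 21. Together 27.
No two caps can be exceeded simultaneously, so the pair terms are all 0.
By inclusion–exclusion the count is 45 − 27 + 0 = 18.

18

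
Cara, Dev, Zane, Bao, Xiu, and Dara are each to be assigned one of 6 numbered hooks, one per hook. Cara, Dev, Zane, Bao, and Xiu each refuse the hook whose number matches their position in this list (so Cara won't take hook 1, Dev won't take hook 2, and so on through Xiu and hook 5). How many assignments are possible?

309

Let Aᵢ (for 1 ≤ i ≤ 5) be the placements that put person i in their forbidden hook. Any j of these fix j positions, leaving (6−j)! ways to fill the rest, and there are C(5,j) ways to pick which j.
By inclusion–exclusion, the number of valid placements is Σ_{j=0}^{5} (−1)^j C(5,j)·(6−j)!.
Computing: 720 − 600 + 240 − 60 + 10 − 1 = 309.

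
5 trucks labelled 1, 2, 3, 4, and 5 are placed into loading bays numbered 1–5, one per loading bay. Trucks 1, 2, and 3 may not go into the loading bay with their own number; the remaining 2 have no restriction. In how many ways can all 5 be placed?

64

Let Aᵢ (for i ∈ {1, 2, 3}) be the placements that put truck i in its forbidden loading bay. Any j of these fix j positions, leaving (5−j)! ways to fill the rest, and there are C(3,j) ways to pick which j.
By inclusion–exclusion, the number of valid placements is Σ_{j=0}^{3} (−1)^j C(3,j)·(5−j)!.
Computing: 120 − 72 + 18 − 2 = 64.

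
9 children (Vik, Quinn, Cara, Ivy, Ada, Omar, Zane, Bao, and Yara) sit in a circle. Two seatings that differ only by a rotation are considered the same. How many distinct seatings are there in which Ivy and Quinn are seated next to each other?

10080

Glue Ivy and Quinn into a block (2 internal orders). Seating 8 units around a circle gives (7)! arrangements.
So 2 × (7)! = 2 × 5040 = 10080.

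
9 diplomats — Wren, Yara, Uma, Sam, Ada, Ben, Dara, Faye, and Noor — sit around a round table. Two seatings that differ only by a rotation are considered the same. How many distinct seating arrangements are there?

Around a circle, 9 distinct people have 9!/9 = (8)! = 40320 rotationally distinct seatings.

40320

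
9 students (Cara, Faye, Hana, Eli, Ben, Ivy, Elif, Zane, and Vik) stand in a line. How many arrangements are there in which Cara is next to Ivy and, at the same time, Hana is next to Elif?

20160

Treat {Cara,Ivy} as one block (2 orders) and {Hana,Elif} as another (2 orders).
That leaves 7 units to arrange: 2 × 2 × 7! = 4 × 5040 = 20160.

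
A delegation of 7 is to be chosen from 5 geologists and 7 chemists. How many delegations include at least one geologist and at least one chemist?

791

Total 7-person selections from all 12: C(12,7) = 792.
Subtract selections that omit an entire group: no geologists → C(7,7) = 1; no chemists → C(5,7) = 0.
Both groups omitted at once is impossible, so 792 − 1 = 791.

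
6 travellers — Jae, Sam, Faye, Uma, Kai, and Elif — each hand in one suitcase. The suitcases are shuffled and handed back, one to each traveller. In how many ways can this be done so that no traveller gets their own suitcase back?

Count assignments avoiding every fixed point. For any j of the 6 travellers fixed to their own suitcase, the other 6−j can be arranged in (6−j)! ways.
By inclusion–exclusion this is Σ_{j=0}^{6} (−1)^j C(6,j)·(6−j)!.
Computing: 720 − 720 + 360 − 120 + 30 − 6 + 1 = 265.

265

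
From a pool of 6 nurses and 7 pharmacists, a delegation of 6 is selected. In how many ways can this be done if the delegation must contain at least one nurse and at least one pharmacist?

Unrestricted: C(13,6) = 1716 ways to pick any 6 of the 13.
Selections missing a whole group: no nurses → C(7,6) = 7; no pharmacists → C(6,6) = 1.
Both groups omitted at once is impossible, so 1716 − 8 = 1708.

1708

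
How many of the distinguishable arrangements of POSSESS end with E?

30

Fix E in the last position and arrange the remaining 6 letters.
Those 6 letters have S appearing 4 times, giving (6)!/(4!) = 30.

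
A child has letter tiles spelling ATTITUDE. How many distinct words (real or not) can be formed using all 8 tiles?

6720

ATTITUDE has 8 letters with T appearing 3 times.
Dividing 8! = 40320 by 3! = 6 for the repeated letters gives 6720.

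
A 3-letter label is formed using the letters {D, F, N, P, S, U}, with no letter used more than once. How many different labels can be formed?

With no repetition, fill the 3 letters in order: 6 choices, then 5, down to 4.
That product is 6 × 5 × 4 = 120.

120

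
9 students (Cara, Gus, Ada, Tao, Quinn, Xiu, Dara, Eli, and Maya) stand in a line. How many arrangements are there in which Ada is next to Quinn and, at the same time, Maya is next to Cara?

20160

Treat {Ada,Quinn} as one block (2 orders) and {Maya,Cara} as another (2 orders).
That leaves 7 units to arrange: 2 × 2 × 7! = 4 × 5040 = 20160.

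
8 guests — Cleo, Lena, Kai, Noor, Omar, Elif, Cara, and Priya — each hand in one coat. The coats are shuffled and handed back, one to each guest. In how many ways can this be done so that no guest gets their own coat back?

Count assignments avoiding every fixed point. For any j of the 8 guests fixed to their own coat, the other 8−j can be arranged in (8−j)! ways.
By inclusion–exclusion this is Σ_{j=0}^{8} (−1)^j C(8,j)·(8−j)!.
Computing: 40320 − 40320 + 20160 − 6720 + 1680 − 336 + 56 − 8 + 1 = 14833.

14833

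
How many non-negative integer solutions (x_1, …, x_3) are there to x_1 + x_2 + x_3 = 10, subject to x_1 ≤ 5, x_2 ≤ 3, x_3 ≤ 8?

By stars and bars, unrestricted non-negative solutions to x_1+…+x_3 = 10 number C(10+2,2) = 66.
Subtract solutions that violate a single cap (substitute x_i' = x_i − (cap_i+1)): x_1 ≥ 6 gives C(6,2) = 15; x_2 ≥ 4 gives C(8,2) = 28; x_3 ≥ 9 gives C(3,2) = 3. Together 46.
Add back pairs where two caps are both exceeded: 1 + 0 + 0 = 1.
By inclusion–exclusion the count is 66 − 46 + 1 = 21.

21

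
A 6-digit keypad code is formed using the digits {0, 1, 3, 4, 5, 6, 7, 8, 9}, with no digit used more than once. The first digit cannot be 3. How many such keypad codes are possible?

53760

The first digit has 9−1 = 8 choices (anything except 3).
The remaining 5 digits are filled from the other 8 symbols without repetition: 8 × 7 × 6 × 5 × 4 = 6720.
Total: 8 × 6720 = 53760.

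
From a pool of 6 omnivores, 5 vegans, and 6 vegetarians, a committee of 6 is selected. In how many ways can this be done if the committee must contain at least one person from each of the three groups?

10530

With no constraint there are C(17,6) = 12376 possible selections.
Selections missing a whole group: no omnivores → C(11,6) = 462; no vegans → C(12,6) = 924; no vegetarians → C(11,6) = 462.
Add back selections omitting two groups (i.e. drawn from a single group): C(6,6) + C(5,6) + C(6,6) = 2.
By inclusion–exclusion: 12376 − 1848 + 2 = 10530.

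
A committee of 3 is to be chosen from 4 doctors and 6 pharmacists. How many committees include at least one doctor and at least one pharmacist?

Unrestricted: C(10,3) = 120 ways to pick any 3 of the 10.
Subtract selections that omit an entire group: no doctors → C(6,3) = 20; no pharmacists → C(4,3) = 4.
Both groups omitted at once is impossible, so 120 − 24 = 96.

96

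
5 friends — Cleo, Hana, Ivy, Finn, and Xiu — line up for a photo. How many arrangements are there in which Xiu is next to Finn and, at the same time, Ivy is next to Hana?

24

Treat {Xiu,Finn} as one block (2 orders) and {Ivy,Hana} as another (2 orders).
That leaves 3 units to arrange: 2 × 2 × 3! = 4 × 6 = 24.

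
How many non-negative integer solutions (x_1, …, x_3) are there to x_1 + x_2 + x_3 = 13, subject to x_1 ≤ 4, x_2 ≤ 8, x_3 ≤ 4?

Without the upper bounds there are C(15,2) = 105 ways to split 13 among 3 variables.
Subtract solutions that violate a single cap (substitute x_i' = x_i − (cap_i+1)): x_1 ≥ 5 gives C(10,2) = 45; x_2 ≥ 9 gives C(6,2) = 15; x_3 ≥ 5 gives C(10,2) = 45. Together 105.
Add back pairs where two caps are both exceeded: 0 + 10 + 0 = 10.
By inclusion–exclusion the count is 105 − 105 + 10 = 10.

10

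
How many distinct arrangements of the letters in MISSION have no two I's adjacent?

There are 7!/(2!·2!) = 1260 arrangements of MISSION in total.
Arrangements with the I's together: treat II as one letter, giving (6)!/(2!) = 360.
Subtracting, 1260 − 360 = 900 arrangements keep the I's apart.

900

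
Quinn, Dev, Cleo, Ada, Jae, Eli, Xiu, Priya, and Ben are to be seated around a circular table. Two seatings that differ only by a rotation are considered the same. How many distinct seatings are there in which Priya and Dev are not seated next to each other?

All circular seatings of 9 people number (8)! = 40320.
Those with Priya next to Dev: fuse the pair into one unit and seat 8 units around a circle — 2·(7)! = 10080.
Subtracting, 40320 − 10080 = 30240.

30240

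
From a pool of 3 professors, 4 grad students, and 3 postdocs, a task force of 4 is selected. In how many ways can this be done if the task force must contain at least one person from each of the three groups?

Total 4-person selections from all 10: C(10,4) = 210.
Subtract selections that omit an entire group: no professors → C(7,4) = 35; no grad students → C(6,4) = 15; no postdocs → C(7,4) = 35.
Add back selections omitting two groups (i.e. drawn from a single group): C(3,4) + C(4,4) + C(3,4) = 1.
By inclusion–exclusion: 210 − 85 + 1 = 126.

126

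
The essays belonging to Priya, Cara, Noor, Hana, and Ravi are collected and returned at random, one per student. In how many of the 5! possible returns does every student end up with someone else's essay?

44

Let Aᵢ be the assignments in which student i gets their own essay. We want the size of the complement of A₁∪…∪A_5.
By inclusion–exclusion this is Σ_{j=0}^{5} (−1)^j C(5,j)·(5−j)!.
Computing: 120 − 120 + 60 − 20 + 5 − 1 = 44.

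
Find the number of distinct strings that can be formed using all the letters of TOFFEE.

180

TOFFEE has 6 letters with E appearing twice and F appearing twice.
So there are 6! / (2!·2!) = 180 distinguishable arrangements.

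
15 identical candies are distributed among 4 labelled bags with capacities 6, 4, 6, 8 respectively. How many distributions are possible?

Ignoring the caps, the number of non-negative solutions to x_1+…+x_4 = 15 is C(18,3) = 816.
Subtract solutions that violate a single cap (substitute x_i' = x_i − (cap_i+1)): x_1 ≥ 7 gives C(11,3) = 165; x_2 ≥ 5 gives C(13,3) = 286; x_3 ≥ 7 gives C(11,3) = 165; x_4 ≥ 9 gives C(9,3) = 84. Together 700.
Add back pairs where two caps are both exceeded: 20 + 4 + 0 + 20 + 4 + 0 = 48.
By inclusion–exclusion the count is 816 − 700 + 48 = 164.

164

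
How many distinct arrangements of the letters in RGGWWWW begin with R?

15

Fix R in the first position and arrange the remaining 6 letters.
Those 6 letters have G appearing twice and W appearing 4 times, giving (6)!/(4!·2!) = 15.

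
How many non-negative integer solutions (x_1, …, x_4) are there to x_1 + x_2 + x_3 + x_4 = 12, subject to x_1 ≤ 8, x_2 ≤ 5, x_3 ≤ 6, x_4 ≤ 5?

Ignoring the caps, the number of non-negative solutions to x_1+…+x_4 = 12 is C(15,3) = 455.
Subtract solutions that violate a single cap (substitute x_i' = x_i − (cap_i+1)): x_1 ≥ 9 gives C(6,3) = 20; x_2 ≥ 6 gives C(9,3) = 84; x_3 ≥ 7 gives C(8,3) = 56; x_4 ≥ 6 gives C(9,3) = 84. Together 244.
Add back pairs where two caps are both exceeded: 0 + 0 + 0 + 0 + 1 + 0 = 1.
By inclusion–exclusion the count is 455 − 244 + 1 = 212.

212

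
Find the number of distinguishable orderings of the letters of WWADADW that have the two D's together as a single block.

Treat the 2 copies of D as a single block. The multiset to arrange is then {DD, A, A, W, W, W}, 6 items in all.
That gives (6)!/(3!·2!) = 60 arrangements.

60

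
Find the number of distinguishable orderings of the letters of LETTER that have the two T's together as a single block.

Treat the 2 copies of T as a single block. The multiset to arrange is then {TT, E, E, L, R}, 5 items in all.
That gives (5)!/(2!) = 60 arrangements.

60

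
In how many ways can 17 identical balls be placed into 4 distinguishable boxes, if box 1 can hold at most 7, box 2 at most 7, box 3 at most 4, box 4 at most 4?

Ignoring the caps, the number of non-negative solutions to x_1+…+x_4 = 17 is C(20,3) = 1140.
Subtract solutions that violate a single cap (substitute x_i' = x_i − (cap_i+1)): x_1 ≥ 8 gives C(12,3) = 220; x_2 ≥ 8 gives C(12,3) = 220; x_3 ≥ 5 gives C(15,3) = 455; x_4 ≥ 5 gives C(15,3) = 455. Together 1350.
Add back pairs where two caps are both exceeded: 4 + 35 + 35 + 35 + 35 + 120 = 264.
By inclusion–exclusion the count is 1140 − 1350 + 264 = 54.

54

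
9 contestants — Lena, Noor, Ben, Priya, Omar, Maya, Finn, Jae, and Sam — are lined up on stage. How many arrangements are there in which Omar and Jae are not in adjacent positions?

282240

There are 9! = 362880 arrangements in all. If Omar and Jae are adjacent, merging them into one block gives 2·(8)! = 80640 arrangements.
Complementary counting: 362880 − 80640 = 282240.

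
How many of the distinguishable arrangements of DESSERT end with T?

180

Fix T in the last position and arrange the remaining 6 letters.
Those 6 letters have E appearing twice and S appearing twice, giving (6)!/(2!·2!) = 180.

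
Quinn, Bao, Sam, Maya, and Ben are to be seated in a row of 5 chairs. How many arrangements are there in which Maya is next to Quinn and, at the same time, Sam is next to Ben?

Treat {Maya,Quinn} as one block (2 orders) and {Sam,Ben} as another (2 orders).
That leaves 3 units to arrange: 2 × 2 × 3! = 4 × 6 = 24.

24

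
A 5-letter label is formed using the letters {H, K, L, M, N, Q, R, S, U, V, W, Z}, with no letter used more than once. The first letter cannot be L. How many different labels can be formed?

The first letter has 12−1 = 11 choices (anything except L).
The remaining 4 letters are filled from the other 11 symbols without repetition: 11 × 10 × 9 × 8 = 7920.
Total: 11 × 7920 = 87120.

87120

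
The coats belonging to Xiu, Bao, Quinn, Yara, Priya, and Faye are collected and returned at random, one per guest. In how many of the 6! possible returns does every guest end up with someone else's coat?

Let Aᵢ be the assignments in which guest i gets their own coat. We want the size of the complement of A₁∪…∪A_6.
By inclusion–exclusion this is Σ_{j=0}^{6} (−1)^j C(6,j)·(6−j)!.
Computing: 720 − 720 + 360 − 120 + 30 − 6 + 1 = 265.

265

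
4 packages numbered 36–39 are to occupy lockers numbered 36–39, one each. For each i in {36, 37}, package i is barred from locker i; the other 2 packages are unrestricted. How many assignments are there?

Let Aᵢ (for i ∈ {36, 37}) be the placements that put package i in its forbidden locker. Any j of these fix j positions, leaving (4−j)! ways to fill the rest, and there are C(2,j) ways to pick which j.
By inclusion–exclusion, the number of valid placements is Σ_{j=0}^{2} (−1)^j C(2,j)·(4−j)!.
Computing: 24 − 12 + 2 = 14.

14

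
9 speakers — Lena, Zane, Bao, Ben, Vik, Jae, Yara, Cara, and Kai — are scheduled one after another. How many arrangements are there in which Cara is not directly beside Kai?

Of the 9! = 362880 arrangements, those with Cara and Kai adjacent number 2 × 8! = 80640 (treat the pair as a block with 2 internal orders).
Complementary counting: 362880 − 80640 = 282240.

282240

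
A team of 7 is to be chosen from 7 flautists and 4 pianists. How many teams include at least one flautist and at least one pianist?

Total 7-person selections from all 11: C(11,7) = 330.
Selections missing a whole group: no flautists → C(4,7) = 0; no pianists → C(7,7) = 1.
Both groups omitted at once is impossible, so 330 − 1 = 329.

329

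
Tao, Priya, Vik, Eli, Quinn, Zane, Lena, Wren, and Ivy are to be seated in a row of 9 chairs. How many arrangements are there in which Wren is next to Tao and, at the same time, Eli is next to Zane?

20160

Treat {Wren,Tao} as one block (2 orders) and {Eli,Zane} as another (2 orders).
That leaves 7 units to arrange: 2 × 2 × 7! = 4 × 5040 = 20160.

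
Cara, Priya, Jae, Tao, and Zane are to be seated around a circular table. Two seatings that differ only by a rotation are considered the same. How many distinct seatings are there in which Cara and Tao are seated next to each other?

12

Treat {Cara, Tao} as one unit (2 internal orders) and seat the resulting 4 units around the table: (3)! circular arrangements.
So 2 × (3)! = 2 × 6 = 12.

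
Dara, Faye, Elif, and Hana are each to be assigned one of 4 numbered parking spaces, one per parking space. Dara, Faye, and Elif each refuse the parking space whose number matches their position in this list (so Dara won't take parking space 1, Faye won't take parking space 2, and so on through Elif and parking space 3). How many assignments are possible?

11

Let Aᵢ (for i ∈ {1, 2, 3}) be the placements that put person i in their forbidden parking space. Any j of these fix j positions, leaving (4−j)! ways to fill the rest, and there are C(3,j) ways to pick which j.
By inclusion–exclusion, the number of valid placements is Σ_{j=0}^{3} (−1)^j C(3,j)·(4−j)!.
Computing: 24 − 18 + 6 − 1 = 11.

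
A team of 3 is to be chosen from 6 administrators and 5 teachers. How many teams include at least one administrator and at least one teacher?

135

Total 3-person selections from all 11: C(11,3) = 165.
Selections missing a whole group: no administrators → C(5,3) = 10; no teachers → C(6,3) = 20.
Both groups omitted at once is impossible, so 165 − 30 = 135.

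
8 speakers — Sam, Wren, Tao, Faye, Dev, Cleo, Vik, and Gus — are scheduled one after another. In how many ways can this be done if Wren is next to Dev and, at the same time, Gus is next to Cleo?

2880

Treat {Wren,Dev} as one block (2 orders) and {Gus,Cleo} as another (2 orders).
That leaves 6 units to arrange: 2 × 2 × 6! = 4 × 720 = 2880.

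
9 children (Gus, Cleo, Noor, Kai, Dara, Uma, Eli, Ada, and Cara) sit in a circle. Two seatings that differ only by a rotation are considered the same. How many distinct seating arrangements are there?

40320

Around a circle, 9 distinct people have 9!/9 = (8)! = 40320 rotationally distinct seatings.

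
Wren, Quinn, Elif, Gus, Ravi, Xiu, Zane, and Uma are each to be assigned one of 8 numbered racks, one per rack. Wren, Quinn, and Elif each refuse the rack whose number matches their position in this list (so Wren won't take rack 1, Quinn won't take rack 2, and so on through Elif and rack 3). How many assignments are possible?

27240

Let Aᵢ (for i ∈ {1, 2, 3}) be the placements that put person i in their forbidden rack. Any j of these fix j positions, leaving (8−j)! ways to fill the rest, and there are C(3,j) ways to pick which j.
By inclusion–exclusion, the number of valid placements is Σ_{j=0}^{3} (−1)^j C(3,j)·(8−j)!.
Computing: 40320 − 15120 + 2160 − 120 = 27240.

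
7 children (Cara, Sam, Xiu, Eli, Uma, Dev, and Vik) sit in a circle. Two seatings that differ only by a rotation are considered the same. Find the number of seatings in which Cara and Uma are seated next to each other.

Treat {Cara, Uma} as one unit (2 internal orders) and seat the resulting 6 units around the table: (5)! circular arrangements.
So 2 × (5)! = 2 × 120 = 240.

240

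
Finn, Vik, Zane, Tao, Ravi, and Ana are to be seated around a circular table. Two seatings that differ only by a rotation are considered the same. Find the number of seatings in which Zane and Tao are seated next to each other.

48

Treat {Zane, Tao} as one unit (2 internal orders) and seat the resulting 5 units around the table: (4)! circular arrangements.
So 2 × (4)! = 2 × 24 = 48.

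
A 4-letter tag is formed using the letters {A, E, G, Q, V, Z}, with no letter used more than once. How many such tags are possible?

With no repetition, fill the 4 letters in order: 6 choices, then 5, down to 3.
That product is 6 × 5 × 4 × 3 = 360.

360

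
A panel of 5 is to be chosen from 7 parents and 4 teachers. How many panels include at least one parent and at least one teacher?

Total 5-person selections from all 11: C(11,5) = 462.
Subtract selections that omit an entire group: no parents → C(4,5) = 0; no teachers → C(7,5) = 21.
Both groups omitted at once is impossible, so 462 − 21 = 441.

441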